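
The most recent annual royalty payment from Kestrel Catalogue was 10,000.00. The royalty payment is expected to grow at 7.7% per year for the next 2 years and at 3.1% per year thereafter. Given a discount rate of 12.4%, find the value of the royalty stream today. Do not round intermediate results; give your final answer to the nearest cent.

D_1 = 10770.00000
D_2 = 11599.29000
Terminal value at year 2: TV = D_2×(1+g_2)/(r−g_2) = 11958.86799/0.093 = 128589.97839
P_0 = D_1/(1+r)^1 + D_2/(1+r)^2 + TV/(1+r)^2
    = 9581.85053 + 9181.18597 + 101782.82506 = 120545.86155

120545.86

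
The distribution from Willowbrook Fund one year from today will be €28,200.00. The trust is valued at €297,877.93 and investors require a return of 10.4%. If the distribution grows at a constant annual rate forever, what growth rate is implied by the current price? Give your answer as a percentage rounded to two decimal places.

0.93%

P = D₁/(r−g) ⇒ g = r − D₁/P = 0.104 − €28,200.00/€297,877.93 = 0.009330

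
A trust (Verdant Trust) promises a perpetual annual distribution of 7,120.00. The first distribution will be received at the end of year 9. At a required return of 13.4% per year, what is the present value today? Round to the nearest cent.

Value at end of year 8: C / r = 7,120.00 / 0.134 = 53,134.3284
Discount to today: PV = 53,134.3284 / (1 + 0.134)^8 = 53,134.3284 / 2.734667 = 19,429.91

19429.91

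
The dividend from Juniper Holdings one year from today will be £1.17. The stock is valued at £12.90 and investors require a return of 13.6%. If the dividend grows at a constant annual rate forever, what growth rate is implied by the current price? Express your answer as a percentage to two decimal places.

4.53%

P = D₁/(r−g) ⇒ g = r − D₁/P = 0.136 − £1.17/£12.90 = 0.045302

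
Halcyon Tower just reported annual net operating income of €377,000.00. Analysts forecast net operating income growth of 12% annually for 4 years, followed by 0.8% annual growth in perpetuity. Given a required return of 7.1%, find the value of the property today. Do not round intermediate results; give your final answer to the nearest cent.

€8902547.31

D_1 = 422240.00000
D_2 = 472908.80000
D_3 = 529657.85600
D_4 = 593216.79872
Terminal value at year 4: TV = D_4×(1+g_2)/(r−g_2) = 597962.53311/0.063 = 9491468.77952
P_0 = D_1/(1+r)^1 + D_2/(1+r)^2 + D_3/(1+r)^3 + D_4/(1+r)^4 + TV/(1+r)^4
    = 394248.36601 + 412285.87295 + 431148.62531 + 450874.37941 + 7213990.07058 = 8902547.31428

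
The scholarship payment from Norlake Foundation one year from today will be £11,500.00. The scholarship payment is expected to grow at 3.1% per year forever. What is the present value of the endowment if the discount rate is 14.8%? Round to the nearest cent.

Growing perpetuity: P = D₁ / (r − g) = £11,500.0000 / (0.148 − 0.031) = £98,290.60

£98290.60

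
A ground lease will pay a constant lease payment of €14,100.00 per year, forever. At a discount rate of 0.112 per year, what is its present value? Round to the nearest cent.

Level perpetuity: PV = C / r = €14,100.00 / 0.112 = €125,892.86

€125892.86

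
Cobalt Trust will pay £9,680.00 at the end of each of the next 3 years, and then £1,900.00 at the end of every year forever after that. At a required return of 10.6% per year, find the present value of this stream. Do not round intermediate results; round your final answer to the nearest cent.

PV of 3-year annuity: £9,680.00 × [1 − (1+0.106)^−3] / 0.106 = 23820.70214
Perpetuity value at year 3: £1,900.00 / 0.106 = 17924.52830
PV of perpetuity: 17924.52830 / (1+0.106)^3 = 13248.97726
Total PV = 23820.70214 + 13248.97726 = 37069.67940

£37069.68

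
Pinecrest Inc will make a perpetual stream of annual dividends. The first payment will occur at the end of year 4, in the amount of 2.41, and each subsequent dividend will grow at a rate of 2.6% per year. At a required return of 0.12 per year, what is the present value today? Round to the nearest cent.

Value at end of year 3: C₁ / (r − g) = 2.41 / (0.12 − 0.026) = 25.6383
Discount to today: PV = 25.6383 / (1 + 0.12)^3 = 25.6383 / 1.404928 = 18.25

18.25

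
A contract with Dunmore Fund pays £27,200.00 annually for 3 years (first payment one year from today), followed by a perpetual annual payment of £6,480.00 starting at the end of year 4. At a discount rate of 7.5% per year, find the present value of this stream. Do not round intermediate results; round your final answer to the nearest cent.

£140282.89

PV of 3-year annuity: £27,200.00 × [1 − (1+0.075)^−3] / 0.075 = 70734.30012
Perpetuity value at year 3: £6,480.00 / 0.075 = 86400.00000
PV of perpetuity: 86400.00000 / (1+0.075)^3 = 69548.59321
Total PV = 70734.30012 + 69548.59321 = 140282.89333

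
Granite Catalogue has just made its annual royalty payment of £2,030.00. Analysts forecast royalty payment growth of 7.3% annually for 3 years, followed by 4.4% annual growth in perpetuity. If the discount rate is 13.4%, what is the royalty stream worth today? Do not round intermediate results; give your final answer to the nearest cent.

D_1 = 2178.19000
D_2 = 2337.19787
D_3 = 2507.81331
Terminal value at year 3: TV = D_3×(1+g_2)/(r−g_2) = 2618.15710/0.09 = 29090.63445
P_0 = D_1/(1+r)^1 + D_2/(1+r)^2 + D_3/(1+r)^3 + TV/(1+r)^3
    = 1920.80247 + 1817.47888 + 1719.71326 + 19948.67383 = 25406.66843

£25406.67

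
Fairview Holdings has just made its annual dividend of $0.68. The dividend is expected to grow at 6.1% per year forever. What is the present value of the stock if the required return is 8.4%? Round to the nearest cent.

$31.37

D₁ = D₀ × (1 + g) = $0.68 × 1.061 = $0.7215
Growing perpetuity: P = D₁ / (r − g) = $0.7215 / (0.084 − 0.061) = $31.37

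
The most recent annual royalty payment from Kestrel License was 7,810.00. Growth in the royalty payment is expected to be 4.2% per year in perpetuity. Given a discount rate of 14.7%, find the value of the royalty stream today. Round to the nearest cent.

77504.95

D₁ = D₀ × (1 + g) = 7,810.00 × 1.042 = 8,138.0200
Growing perpetuity: P = D₁ / (r − g) = 8,138.0200 / (0.147 − 0.042) = 77,504.95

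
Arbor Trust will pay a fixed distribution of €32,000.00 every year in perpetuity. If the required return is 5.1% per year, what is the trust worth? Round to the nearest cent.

Level perpetuity: PV = C / r = €32,000.00 / 0.051 = €627,450.98

€627450.98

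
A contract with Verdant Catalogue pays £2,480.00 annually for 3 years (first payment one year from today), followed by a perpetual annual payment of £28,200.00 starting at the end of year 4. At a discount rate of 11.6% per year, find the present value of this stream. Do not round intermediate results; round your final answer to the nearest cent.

£180901.24

PV of 3-year annuity: £2,480.00 × [1 − (1+0.116)^−3] / 0.116 = 5997.72471
Perpetuity value at year 3: £28,200.00 / 0.116 = 243103.44828
PV of perpetuity: 243103.44828 / (1+0.116)^3 = 174903.51411
Total PV = 5997.72471 + 174903.51411 = 180901.23882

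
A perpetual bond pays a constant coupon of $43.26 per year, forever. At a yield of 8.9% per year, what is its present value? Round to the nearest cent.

$486.07

Level perpetuity: PV = C / r = $43.26 / 0.089 = $486.07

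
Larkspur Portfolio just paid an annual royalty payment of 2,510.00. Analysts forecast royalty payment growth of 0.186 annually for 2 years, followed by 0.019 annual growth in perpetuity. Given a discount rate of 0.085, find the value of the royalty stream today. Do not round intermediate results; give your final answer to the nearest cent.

D_1 = 2976.86000
D_2 = 3530.55596
Terminal value at year 2: TV = D_2×(1+g_2)/(r−g_2) = 3597.63652/0.066 = 54509.64429
P_0 = D_1/(1+r)^1 + D_2/(1+r)^2 + TV/(1+r)^2
    = 2743.64977 + 2999.04943 + 46303.50552 = 52046.20472

52046.20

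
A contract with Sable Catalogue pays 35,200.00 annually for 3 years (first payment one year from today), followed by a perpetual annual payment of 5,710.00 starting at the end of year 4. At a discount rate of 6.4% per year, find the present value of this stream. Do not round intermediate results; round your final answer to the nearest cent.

167466.11

PV of 3-year annuity: 35,200.00 × [1 − (1+0.064)^−3] / 0.064 = 93398.00403
Perpetuity value at year 3: 5,710.00 / 0.064 = 89218.75000
PV of perpetuity: 89218.75000 / (1+0.064)^3 = 74068.10787
Total PV = 93398.00403 + 74068.10787 = 167466.11190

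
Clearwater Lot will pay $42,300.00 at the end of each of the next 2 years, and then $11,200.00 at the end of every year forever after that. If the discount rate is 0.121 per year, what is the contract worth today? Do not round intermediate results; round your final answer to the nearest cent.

$145053.59

PV of 2-year annuity: $42,300.00 × [1 − (1+0.121)^−2] / 0.121 = 71395.33089
Perpetuity value at year 2: $11,200.00 / 0.121 = 92561.98347
PV of perpetuity: 92561.98347 / (1+0.121)^2 = 73658.25520
Total PV = 71395.33089 + 73658.25520 = 145053.58608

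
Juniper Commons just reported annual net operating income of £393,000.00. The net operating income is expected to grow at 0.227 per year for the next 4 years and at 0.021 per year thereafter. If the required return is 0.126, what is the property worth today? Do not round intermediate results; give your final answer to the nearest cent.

£7345900.39

D_1 = 482211.00000
D_2 = 591672.89700
D_3 = 725982.64462
D_4 = 890780.70495
Terminal value at year 4: TV = D_4×(1+g_2)/(r−g_2) = 909487.09975/0.105 = 8661781.90239
P_0 = D_1/(1+r)^1 + D_2/(1+r)^2 + D_3/(1+r)^3 + D_4/(1+r)^4 + TV/(1+r)^4
    = 428251.33215 + 466664.63992 + 508523.54634 + 554137.11488 + 5388323.75520 = 7345900.38849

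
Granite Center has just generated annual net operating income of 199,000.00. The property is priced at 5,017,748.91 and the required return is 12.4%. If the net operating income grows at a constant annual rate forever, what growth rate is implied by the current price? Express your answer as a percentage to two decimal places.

P = D₀(1+g)/(r−g) ⇒ P(r−g) = D₀(1+g) ⇒ g(P+D₀) = P·r − D₀
g = (P·r − D₀)/(P + D₀) = (5,017,748.91×0.124 − 199,000.00) / (5,017,748.91 + 199,000.00) = 0.081123

8.11%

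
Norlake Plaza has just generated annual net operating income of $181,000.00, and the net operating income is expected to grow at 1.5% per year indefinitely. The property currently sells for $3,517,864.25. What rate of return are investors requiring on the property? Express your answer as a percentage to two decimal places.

6.72%

D₁ = $181,000.00 × 1.015 = $183,715.0000
P = D₁/(r − g) ⇒ r = D₁/P + g = $183,715.0000/$3,517,864.25 + 0.015 = 0.052223 + 0.015 = 0.067223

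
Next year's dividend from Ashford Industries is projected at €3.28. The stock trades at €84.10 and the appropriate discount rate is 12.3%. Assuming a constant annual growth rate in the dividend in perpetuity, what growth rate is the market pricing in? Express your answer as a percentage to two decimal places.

P = D₁/(r−g) ⇒ g = r − D₁/P = 0.123 − €3.28/€84.10 = 0.083999

8.40%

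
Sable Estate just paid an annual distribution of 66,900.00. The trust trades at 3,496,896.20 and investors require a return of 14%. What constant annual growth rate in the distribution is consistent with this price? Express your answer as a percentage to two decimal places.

11.86%

P = D₀(1+g)/(r−g) ⇒ P(r−g) = D₀(1+g) ⇒ g(P+D₀) = P·r − D₀
g = (P·r − D₀)/(P + D₀) = (3,496,896.20×0.14 − 66,900.00) / (3,496,896.20 + 66,900.00) = 0.118600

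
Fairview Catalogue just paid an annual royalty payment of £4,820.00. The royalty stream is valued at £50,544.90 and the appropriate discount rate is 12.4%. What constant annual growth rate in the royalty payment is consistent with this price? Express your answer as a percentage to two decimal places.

2.61%

P = D₀(1+g)/(r−g) ⇒ P(r−g) = D₀(1+g) ⇒ g(P+D₀) = P·r − D₀
g = (P·r − D₀)/(P + D₀) = (£50,544.90×0.124 − £4,820.00) / (£50,544.90 + £4,820.00) = 0.026146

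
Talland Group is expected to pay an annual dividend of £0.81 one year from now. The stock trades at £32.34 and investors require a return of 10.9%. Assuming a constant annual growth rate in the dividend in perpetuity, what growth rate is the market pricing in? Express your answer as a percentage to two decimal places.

P = D₁/(r−g) ⇒ g = r − D₁/P = 0.109 − £0.81/£32.34 = 0.083954

8.40%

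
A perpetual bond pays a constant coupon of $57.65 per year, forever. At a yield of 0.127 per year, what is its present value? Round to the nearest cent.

$453.94

Level perpetuity: PV = C / r = $57.65 / 0.127 = $453.94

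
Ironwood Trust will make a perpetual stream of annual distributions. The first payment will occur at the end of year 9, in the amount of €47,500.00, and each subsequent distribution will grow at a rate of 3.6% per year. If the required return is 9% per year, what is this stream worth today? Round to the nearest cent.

Value at end of year 8: C₁ / (r − g) = €47,500.00 / (0.09 − 0.036) = €879,629.6296
Discount to today: PV = €879,629.6296 / (1 + 0.09)^8 = €879,629.6296 / 1.992563 = €441,456.45

€441456.45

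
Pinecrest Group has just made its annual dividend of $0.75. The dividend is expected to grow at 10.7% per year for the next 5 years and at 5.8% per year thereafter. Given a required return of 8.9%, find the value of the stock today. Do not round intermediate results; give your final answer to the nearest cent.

D_1 = 0.83025
D_2 = 0.91909
D_3 = 1.01743
D_4 = 1.12629
D_5 = 1.24681
Terminal value at year 5: TV = D_5×(1+g_2)/(r−g_2) = 1.31912/0.031 = 42.55233
P_0 = D_1/(1+r)^1 + D_2/(1+r)^2 + D_3/(1+r)^3 + D_4/(1+r)^4 + D_5/(1+r)^5 + TV/(1+r)^5
    = 0.76240 + 0.77500 + 0.78781 + 0.80083 + 0.81407 + 27.78331 = 31.72341

$31.72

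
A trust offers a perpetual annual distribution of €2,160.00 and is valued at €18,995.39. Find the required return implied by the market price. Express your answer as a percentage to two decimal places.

11.37%

P = C/r ⇒ r = C/P = €2,160.00/€18,995.39 = 0.113712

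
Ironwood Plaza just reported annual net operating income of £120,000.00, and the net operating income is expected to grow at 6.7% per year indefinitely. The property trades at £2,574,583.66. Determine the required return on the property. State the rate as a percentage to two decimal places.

D₁ = £120,000.00 × 1.067 = £128,040.0000
P = D₁/(r − g) ⇒ r = D₁/P + g = £128,040.0000/£2,574,583.66 + 0.067 = 0.049732 + 0.067 = 0.116732

11.67%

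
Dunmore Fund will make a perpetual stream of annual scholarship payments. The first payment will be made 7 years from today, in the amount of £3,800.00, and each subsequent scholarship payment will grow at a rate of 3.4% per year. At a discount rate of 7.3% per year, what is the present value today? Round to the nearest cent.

Value at end of year 6: C₁ / (r − g) = £3,800.00 / (0.073 − 0.034) = £97,435.8974
Discount to today: PV = £97,435.8974 / (1 + 0.073)^6 = £97,435.8974 / 1.526154 = £63,844.08

£63844.08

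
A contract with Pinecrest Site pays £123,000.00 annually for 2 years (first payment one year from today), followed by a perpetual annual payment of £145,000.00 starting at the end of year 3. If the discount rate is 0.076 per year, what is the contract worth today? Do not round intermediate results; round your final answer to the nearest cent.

£1868446.69

PV of 2-year annuity: £123,000.00 × [1 − (1+0.076)^−2] / 0.076 = 220550.43463
Perpetuity value at year 2: £145,000.00 / 0.076 = 1907894.73684
PV of perpetuity: 1907894.73684 / (1+0.076)^2 = 1647896.25700
Total PV = 220550.43463 + 1647896.25700 = 1868446.69162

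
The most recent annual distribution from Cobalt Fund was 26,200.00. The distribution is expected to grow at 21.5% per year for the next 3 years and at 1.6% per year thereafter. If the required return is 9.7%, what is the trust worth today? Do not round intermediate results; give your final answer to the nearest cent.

543251.98

D_1 = 31833.00000
D_2 = 38677.09500
D_3 = 46992.67042
Terminal value at year 3: TV = D_3×(1+g_2)/(r−g_2) = 47744.55315/0.081 = 589438.92780
P_0 = D_1/(1+r)^1 + D_2/(1+r)^2 + D_3/(1+r)^3 + TV/(1+r)^3
    = 29018.23154 + 32139.60923 + 35596.74130 + 446497.39710 = 543251.97917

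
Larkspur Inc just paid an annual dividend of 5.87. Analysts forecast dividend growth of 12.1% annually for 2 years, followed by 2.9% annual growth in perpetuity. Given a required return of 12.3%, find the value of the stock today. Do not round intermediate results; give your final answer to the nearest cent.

75.74

D_1 = 6.58027
D_2 = 7.37648
Terminal value at year 2: TV = D_2×(1+g_2)/(r−g_2) = 7.59040/0.094 = 80.74894
P_0 = D_1/(1+r)^1 + D_2/(1+r)^2 + TV/(1+r)^2
    = 5.85955 + 5.84911 + 64.02909 = 75.73775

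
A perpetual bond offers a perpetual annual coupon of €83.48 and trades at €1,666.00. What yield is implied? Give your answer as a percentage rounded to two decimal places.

5.01%

P = C/r ⇒ r = C/P = €83.48/€1,666.00 = 0.050108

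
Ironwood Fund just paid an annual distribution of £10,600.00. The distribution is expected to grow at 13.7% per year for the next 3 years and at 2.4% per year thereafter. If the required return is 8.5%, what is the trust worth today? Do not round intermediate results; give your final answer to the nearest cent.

£239717.53

D_1 = 12052.20000
D_2 = 13703.35140
D_3 = 15580.71054
Terminal value at year 3: TV = D_3×(1+g_2)/(r−g_2) = 15954.64759/0.061 = 261551.59991
P_0 = D_1/(1+r)^1 + D_2/(1+r)^2 + D_3/(1+r)^3 + TV/(1+r)^3
    = 11108.01843 + 11640.38429 + 12198.26446 + 204770.86573 = 239717.53292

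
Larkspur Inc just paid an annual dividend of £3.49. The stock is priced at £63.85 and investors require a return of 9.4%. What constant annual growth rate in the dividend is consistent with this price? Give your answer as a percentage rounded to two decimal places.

P = D₀(1+g)/(r−g) ⇒ P(r−g) = D₀(1+g) ⇒ g(P+D₀) = P·r − D₀
g = (P·r − D₀)/(P + D₀) = (£63.85×0.094 − £3.49) / (£63.85 + £3.49) = 0.037302

3.73%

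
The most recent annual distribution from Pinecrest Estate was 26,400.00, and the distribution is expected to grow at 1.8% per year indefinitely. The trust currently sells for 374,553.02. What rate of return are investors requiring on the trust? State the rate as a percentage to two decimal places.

D₁ = 26,400.00 × 1.018 = 26,875.2000
P = D₁/(r − g) ⇒ r = D₁/P + g = 26,875.2000/374,553.02 + 0.018 = 0.071753 + 0.018 = 0.089753

8.98%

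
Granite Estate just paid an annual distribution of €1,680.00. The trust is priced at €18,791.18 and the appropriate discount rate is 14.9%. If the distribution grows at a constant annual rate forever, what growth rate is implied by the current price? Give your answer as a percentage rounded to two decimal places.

5.47%

P = D₀(1+g)/(r−g) ⇒ P(r−g) = D₀(1+g) ⇒ g(P+D₀) = P·r − D₀
g = (P·r − D₀)/(P + D₀) = (€18,791.18×0.149 − €1,680.00) / (€18,791.18 + €1,680.00) = 0.054705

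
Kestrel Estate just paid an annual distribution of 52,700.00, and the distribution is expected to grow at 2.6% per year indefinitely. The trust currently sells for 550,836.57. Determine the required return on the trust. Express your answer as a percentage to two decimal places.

12.42%

D₁ = 52,700.00 × 1.026 = 54,070.2000
P = D₁/(r − g) ⇒ r = D₁/P + g = 54,070.2000/550,836.57 + 0.026 = 0.098160 + 0.026 = 0.124160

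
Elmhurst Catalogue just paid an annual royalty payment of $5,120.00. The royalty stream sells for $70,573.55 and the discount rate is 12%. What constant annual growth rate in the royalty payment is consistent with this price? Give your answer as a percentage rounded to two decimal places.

P = D₀(1+g)/(r−g) ⇒ P(r−g) = D₀(1+g) ⇒ g(P+D₀) = P·r − D₀
g = (P·r − D₀)/(P + D₀) = ($70,573.55×0.12 − $5,120.00) / ($70,573.55 + $5,120.00) = 0.044242

4.42%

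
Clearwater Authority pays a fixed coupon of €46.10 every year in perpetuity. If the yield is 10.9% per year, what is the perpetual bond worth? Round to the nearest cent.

€422.94

Level perpetuity: PV = C / r = €46.10 / 0.109 = €422.94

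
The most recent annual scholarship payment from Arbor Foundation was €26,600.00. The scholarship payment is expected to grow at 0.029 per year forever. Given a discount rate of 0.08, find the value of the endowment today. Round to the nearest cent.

D₁ = D₀ × (1 + g) = €26,600.00 × 1.029 = €27,371.4000
Growing perpetuity: P = D₁ / (r − g) = €27,371.4000 / (0.08 − 0.029) = €536,694.12

€536694.12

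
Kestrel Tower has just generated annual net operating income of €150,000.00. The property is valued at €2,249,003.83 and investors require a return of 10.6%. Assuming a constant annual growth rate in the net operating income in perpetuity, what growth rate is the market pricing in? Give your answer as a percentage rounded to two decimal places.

P = D₀(1+g)/(r−g) ⇒ P(r−g) = D₀(1+g) ⇒ g(P+D₀) = P·r − D₀
g = (P·r − D₀)/(P + D₀) = (€2,249,003.83×0.106 − €150,000.00) / (€2,249,003.83 + €150,000.00) = 0.036846

3.68%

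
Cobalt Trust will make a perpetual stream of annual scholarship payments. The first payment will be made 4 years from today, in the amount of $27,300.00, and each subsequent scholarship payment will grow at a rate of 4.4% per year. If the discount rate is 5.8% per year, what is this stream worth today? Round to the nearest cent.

Value at end of year 3: C₁ / (r − g) = $27,300.00 / (0.058 − 0.044) = $1,950,000.0000
Discount to today: PV = $1,950,000.0000 / (1 + 0.058)^3 = $1,950,000.0000 / 1.184287 = $1,646,560.18

$1646560.18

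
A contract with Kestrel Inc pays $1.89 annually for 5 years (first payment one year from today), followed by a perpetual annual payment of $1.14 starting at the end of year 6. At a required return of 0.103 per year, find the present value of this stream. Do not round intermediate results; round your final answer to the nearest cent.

PV of 5-year annuity: $1.89 × [1 − (1+0.103)^−5] / 0.103 = 7.11001
Perpetuity value at year 5: $1.14 / 0.103 = 11.06796
PV of perpetuity: 11.06796 / (1+0.103)^5 = 6.77938
Total PV = 7.11001 + 6.77938 = 13.88940

$13.89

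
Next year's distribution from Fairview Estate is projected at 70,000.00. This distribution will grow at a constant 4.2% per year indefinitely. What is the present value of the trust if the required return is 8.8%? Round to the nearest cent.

Growing perpetuity: P = D₁ / (r − g) = 70,000.0000 / (0.088 − 0.042) = 1,521,739.13

1521739.13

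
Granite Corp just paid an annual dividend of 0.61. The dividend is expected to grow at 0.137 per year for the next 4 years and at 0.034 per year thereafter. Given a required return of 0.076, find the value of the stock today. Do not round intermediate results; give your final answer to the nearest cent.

D_1 = 0.69357
D_2 = 0.78859
D_3 = 0.89663
D_4 = 1.01946
Terminal value at year 4: TV = D_4×(1+g_2)/(r−g_2) = 1.05413/0.042 = 25.09822
P_0 = D_1/(1+r)^1 + D_2/(1+r)^2 + D_3/(1+r)^3 + D_4/(1+r)^4 + TV/(1+r)^4
    = 0.64458 + 0.68112 + 0.71974 + 0.76054 + 18.72379 = 21.52978

21.53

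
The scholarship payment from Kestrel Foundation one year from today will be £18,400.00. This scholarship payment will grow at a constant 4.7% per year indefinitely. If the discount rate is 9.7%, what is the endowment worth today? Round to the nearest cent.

Growing perpetuity: P = D₁ / (r − g) = £18,400.0000 / (0.097 − 0.047) = £368,000.00

£368000.00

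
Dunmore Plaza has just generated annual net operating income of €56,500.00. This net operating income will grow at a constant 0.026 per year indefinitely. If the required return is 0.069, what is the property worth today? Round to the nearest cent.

D₁ = D₀ × (1 + g) = €56,500.00 × 1.026 = €57,969.0000
Growing perpetuity: P = D₁ / (r − g) = €57,969.0000 / (0.069 − 0.026) = €1,348,116.28

€1348116.28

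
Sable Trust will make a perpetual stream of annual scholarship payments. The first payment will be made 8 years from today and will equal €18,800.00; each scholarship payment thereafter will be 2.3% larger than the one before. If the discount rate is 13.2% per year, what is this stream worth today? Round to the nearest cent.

Value at end of year 7: C₁ / (r − g) = €18,800.00 / (0.132 − 0.023) = €172,477.0642
Discount to today: PV = €172,477.0642 / (1 + 0.132)^7 = €172,477.0642 / 2.381908 = €72,411.30

€72411.30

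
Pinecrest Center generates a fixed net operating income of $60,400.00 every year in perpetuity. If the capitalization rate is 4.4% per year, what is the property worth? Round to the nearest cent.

$1372727.27

Level perpetuity: PV = C / r = $60,400.00 / 0.044 = $1,372,727.27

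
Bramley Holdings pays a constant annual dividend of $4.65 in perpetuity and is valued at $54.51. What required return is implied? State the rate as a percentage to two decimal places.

8.53%

P = C/r ⇒ r = C/P = $4.65/$54.51 = 0.085305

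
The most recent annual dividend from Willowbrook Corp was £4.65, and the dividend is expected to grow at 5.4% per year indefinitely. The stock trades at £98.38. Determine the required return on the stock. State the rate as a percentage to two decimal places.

10.38%

D₁ = £4.65 × 1.054 = £4.9011
P = D₁/(r − g) ⇒ r = D₁/P + g = £4.9011/£98.38 + 0.054 = 0.049818 + 0.054 = 0.103818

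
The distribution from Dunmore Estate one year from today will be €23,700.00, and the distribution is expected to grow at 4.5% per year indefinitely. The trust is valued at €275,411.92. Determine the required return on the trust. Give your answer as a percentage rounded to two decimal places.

P = D₁/(r − g) ⇒ r = D₁/P + g = €23,700.0000/€275,411.92 + 0.045 = 0.086053 + 0.045 = 0.131053

13.11%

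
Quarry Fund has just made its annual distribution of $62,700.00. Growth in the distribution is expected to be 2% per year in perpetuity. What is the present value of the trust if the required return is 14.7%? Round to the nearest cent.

$503574.80

D₁ = D₀ × (1 + g) = $62,700.00 × 1.02 = $63,954.0000
Growing perpetuity: P = D₁ / (r − g) = $63,954.0000 / (0.147 − 0.02) = $503,574.80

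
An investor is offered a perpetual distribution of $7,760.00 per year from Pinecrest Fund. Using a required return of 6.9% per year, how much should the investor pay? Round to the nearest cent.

Level perpetuity: PV = C / r = $7,760.00 / 0.069 = $112,463.77

$112463.77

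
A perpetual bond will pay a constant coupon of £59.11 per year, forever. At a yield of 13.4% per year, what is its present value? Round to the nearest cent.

Level perpetuity: PV = C / r = £59.11 / 0.134 = £441.12

£441.12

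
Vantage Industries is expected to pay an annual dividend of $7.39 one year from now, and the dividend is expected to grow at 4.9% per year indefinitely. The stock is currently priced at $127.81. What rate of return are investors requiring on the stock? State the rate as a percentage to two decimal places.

10.68%

P = D₁/(r − g) ⇒ r = D₁/P + g = $7.3900/$127.81 + 0.049 = 0.057820 + 0.049 = 0.106820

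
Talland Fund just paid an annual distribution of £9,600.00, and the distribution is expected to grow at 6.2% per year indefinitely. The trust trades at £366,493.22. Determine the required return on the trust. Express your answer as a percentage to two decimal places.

8.98%

D₁ = £9,600.00 × 1.062 = £10,195.2000
P = D₁/(r − g) ⇒ r = D₁/P + g = £10,195.2000/£366,493.22 + 0.062 = 0.027818 + 0.062 = 0.089818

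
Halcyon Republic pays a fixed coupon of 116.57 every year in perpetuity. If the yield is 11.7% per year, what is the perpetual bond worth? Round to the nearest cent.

996.32

Level perpetuity: PV = C / r = 116.57 / 0.117 = 996.32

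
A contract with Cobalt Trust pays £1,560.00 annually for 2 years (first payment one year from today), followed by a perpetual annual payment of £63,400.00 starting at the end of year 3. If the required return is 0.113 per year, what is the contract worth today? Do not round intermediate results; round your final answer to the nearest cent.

PV of 2-year annuity: £1,560.00 × [1 − (1+0.113)^−2] / 0.113 = 2660.93194
Perpetuity value at year 2: £63,400.00 / 0.113 = 561061.94690
PV of perpetuity: 561061.94690 / (1+0.113)^2 = 452918.94365
Total PV = 2660.93194 + 452918.94365 = 455579.87559

£455579.88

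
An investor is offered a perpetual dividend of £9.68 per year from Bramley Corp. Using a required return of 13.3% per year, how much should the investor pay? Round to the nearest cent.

£72.78

Level perpetuity: PV = C / r = £9.68 / 0.133 = £72.78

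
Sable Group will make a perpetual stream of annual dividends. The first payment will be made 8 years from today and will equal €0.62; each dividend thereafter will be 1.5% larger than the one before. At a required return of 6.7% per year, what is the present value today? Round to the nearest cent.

€7.57

Value at end of year 7: C₁ / (r − g) = €0.62 / (0.067 − 0.015) = €11.9231
Discount to today: PV = €11.9231 / (1 + 0.067)^7 = €11.9231 / 1.574530 = €7.57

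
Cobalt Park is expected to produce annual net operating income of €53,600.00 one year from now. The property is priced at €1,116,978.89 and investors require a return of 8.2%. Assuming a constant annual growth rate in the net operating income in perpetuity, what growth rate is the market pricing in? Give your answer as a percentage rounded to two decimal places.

P = D₁/(r−g) ⇒ g = r − D₁/P = 0.082 − €53,600.00/€1,116,978.89 = 0.034013

3.40%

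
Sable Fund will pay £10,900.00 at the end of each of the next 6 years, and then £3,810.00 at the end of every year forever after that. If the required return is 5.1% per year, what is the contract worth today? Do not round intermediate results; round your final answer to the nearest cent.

PV of 6-year annuity: £10,900.00 × [1 − (1+0.051)^−6] / 0.051 = 55148.55294
Perpetuity value at year 6: £3,810.00 / 0.051 = 74705.88235
PV of perpetuity: 74705.88235 / (1+0.051)^6 = 55429.18633
Total PV = 55148.55294 + 55429.18633 = 110577.73926

£110577.74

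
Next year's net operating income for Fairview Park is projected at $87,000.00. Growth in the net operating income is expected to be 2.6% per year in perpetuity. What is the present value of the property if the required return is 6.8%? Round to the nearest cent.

$2071428.57

Growing perpetuity: P = D₁ / (r − g) = $87,000.0000 / (0.068 − 0.026) = $2,071,428.57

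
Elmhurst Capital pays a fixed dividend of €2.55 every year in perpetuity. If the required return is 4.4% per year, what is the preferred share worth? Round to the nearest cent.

€57.95

Level perpetuity: PV = C / r = €2.55 / 0.044 = €57.95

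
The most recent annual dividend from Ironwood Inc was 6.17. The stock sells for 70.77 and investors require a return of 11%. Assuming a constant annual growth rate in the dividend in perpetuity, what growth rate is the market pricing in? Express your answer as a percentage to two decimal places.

P = D₀(1+g)/(r−g) ⇒ P(r−g) = D₀(1+g) ⇒ g(P+D₀) = P·r − D₀
g = (P·r − D₀)/(P + D₀) = (70.77×0.11 − 6.17) / (70.77 + 6.17) = 0.020986

2.10%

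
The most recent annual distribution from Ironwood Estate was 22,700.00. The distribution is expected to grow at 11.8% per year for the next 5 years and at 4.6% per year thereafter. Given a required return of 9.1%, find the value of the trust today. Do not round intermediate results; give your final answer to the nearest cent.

D_1 = 25378.60000
D_2 = 28373.27480
D_3 = 31721.32123
D_4 = 35464.43713
D_5 = 39649.24071
Terminal value at year 5: TV = D_5×(1+g_2)/(r−g_2) = 41473.10579/0.045 = 921624.57301
P_0 = D_1/(1+r)^1 + D_2/(1+r)^2 + D_3/(1+r)^3 + D_4/(1+r)^4 + D_5/(1+r)^5 + TV/(1+r)^5
    = 23261.77819 + 23837.45922 + 24427.38718 + 25031.91463 + 25651.40290 + 596252.60952 = 718462.55163

718462.55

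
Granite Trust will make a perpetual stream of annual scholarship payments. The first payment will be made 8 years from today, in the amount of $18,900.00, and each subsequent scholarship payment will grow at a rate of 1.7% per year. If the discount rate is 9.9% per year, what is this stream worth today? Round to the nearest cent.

Value at end of year 7: C₁ / (r − g) = $18,900.00 / (0.099 − 0.017) = $230,487.8049
Discount to today: PV = $230,487.8049 / (1 + 0.099)^7 = $230,487.8049 / 1.936350 = $119,032.10

$119032.10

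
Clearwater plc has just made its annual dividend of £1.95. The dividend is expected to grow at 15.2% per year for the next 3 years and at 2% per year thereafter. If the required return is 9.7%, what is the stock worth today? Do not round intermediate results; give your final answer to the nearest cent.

D_1 = 2.24640
D_2 = 2.58785
D_3 = 2.98121
Terminal value at year 3: TV = D_3×(1+g_2)/(r−g_2) = 3.04083/0.077 = 39.49131
P_0 = D_1/(1+r)^1 + D_2/(1+r)^2 + D_3/(1+r)^3 + TV/(1+r)^3
    = 2.04777 + 2.15043 + 2.25825 + 29.91449 = 36.37094

£36.37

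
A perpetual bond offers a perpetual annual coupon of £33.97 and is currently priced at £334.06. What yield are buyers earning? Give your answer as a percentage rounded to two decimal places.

P = C/r ⇒ r = C/P = £33.97/£334.06 = 0.101688

10.17%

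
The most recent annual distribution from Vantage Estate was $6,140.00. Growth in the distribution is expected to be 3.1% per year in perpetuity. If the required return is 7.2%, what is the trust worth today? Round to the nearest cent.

$154398.54

D₁ = D₀ × (1 + g) = $6,140.00 × 1.031 = $6,330.3400
Growing perpetuity: P = D₁ / (r − g) = $6,330.3400 / (0.072 − 0.031) = $154,398.54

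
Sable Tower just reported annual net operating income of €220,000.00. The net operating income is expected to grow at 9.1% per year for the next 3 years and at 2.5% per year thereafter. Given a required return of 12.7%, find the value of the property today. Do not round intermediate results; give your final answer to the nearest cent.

D_1 = 240020.00000
D_2 = 261861.82000
D_3 = 285691.24562
Terminal value at year 3: TV = D_3×(1+g_2)/(r−g_2) = 292833.52676/0.102 = 2870916.92902
P_0 = D_1/(1+r)^1 + D_2/(1+r)^2 + D_3/(1+r)^3 + TV/(1+r)^3
    = 212972.49335 + 206169.46783 + 199583.75279 + 2005621.04523 = 2624346.75919

€2624346.76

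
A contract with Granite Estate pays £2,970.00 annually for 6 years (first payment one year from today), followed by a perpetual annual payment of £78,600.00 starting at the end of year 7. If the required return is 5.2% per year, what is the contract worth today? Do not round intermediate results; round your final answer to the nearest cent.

PV of 6-year annuity: £2,970.00 × [1 − (1+0.052)^−6] / 0.052 = 14978.86444
Perpetuity value at year 6: £78,600.00 / 0.052 = 1511538.46154
PV of perpetuity: 1511538.46154 / (1+0.052)^6 = 1115128.10976
Total PV = 14978.86444 + 1115128.10976 = 1130106.97420

£1130106.97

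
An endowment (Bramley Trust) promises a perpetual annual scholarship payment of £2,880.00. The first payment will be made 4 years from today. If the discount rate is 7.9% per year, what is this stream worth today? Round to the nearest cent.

Value at end of year 3: C / r = £2,880.00 / 0.079 = £36,455.6962
Discount to today: PV = £36,455.6962 / (1 + 0.079)^3 = £36,455.6962 / 1.256216 = £29,020.24

£29020.24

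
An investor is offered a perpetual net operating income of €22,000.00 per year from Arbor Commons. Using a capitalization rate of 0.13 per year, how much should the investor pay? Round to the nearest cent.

Level perpetuity: PV = C / r = €22,000.00 / 0.13 = €169,230.77

€169230.77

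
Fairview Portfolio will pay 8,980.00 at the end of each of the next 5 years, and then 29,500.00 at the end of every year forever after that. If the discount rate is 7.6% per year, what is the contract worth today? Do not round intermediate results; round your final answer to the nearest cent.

305356.41

PV of 5-year annuity: 8,980.00 × [1 − (1+0.076)^−5] / 0.076 = 36235.73603
Perpetuity value at year 5: 29,500.00 / 0.076 = 388157.89474
PV of perpetuity: 388157.89474 / (1+0.076)^5 = 269120.67726
Total PV = 36235.73603 + 269120.67726 = 305356.41329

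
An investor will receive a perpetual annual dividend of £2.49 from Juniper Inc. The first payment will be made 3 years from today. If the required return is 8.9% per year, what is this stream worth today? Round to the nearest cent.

£23.59

Value at end of year 2: C / r = £2.49 / 0.089 = £27.9775
Discount to today: PV = £27.9775 / (1 + 0.089)^2 = £27.9775 / 1.185921 = £23.59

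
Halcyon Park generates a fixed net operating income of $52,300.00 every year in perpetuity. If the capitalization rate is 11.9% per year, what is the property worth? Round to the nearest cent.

$439495.80

Level perpetuity: PV = C / r = $52,300.00 / 0.119 = $439,495.80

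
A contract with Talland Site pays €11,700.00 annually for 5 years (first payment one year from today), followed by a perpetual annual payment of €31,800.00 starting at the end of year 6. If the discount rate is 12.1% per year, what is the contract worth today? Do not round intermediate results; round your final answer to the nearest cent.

€190533.05

PV of 5-year annuity: €11,700.00 × [1 − (1+0.121)^−5] / 0.121 = 42071.60733
Perpetuity value at year 5: €31,800.00 / 0.121 = 262809.91736
PV of perpetuity: 262809.91736 / (1+0.121)^5 = 148461.44616
Total PV = 42071.60733 + 148461.44616 = 190533.05349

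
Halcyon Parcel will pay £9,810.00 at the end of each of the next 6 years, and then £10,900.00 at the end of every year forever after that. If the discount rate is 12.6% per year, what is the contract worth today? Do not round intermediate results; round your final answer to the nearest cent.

£82101.63

PV of 6-year annuity: £9,810.00 × [1 − (1+0.126)^−6] / 0.126 = 39656.72450
Perpetuity value at year 6: £10,900.00 / 0.126 = 86507.93651
PV of perpetuity: 86507.93651 / (1+0.126)^6 = 42444.90929
Total PV = 39656.72450 + 42444.90929 = 82101.63379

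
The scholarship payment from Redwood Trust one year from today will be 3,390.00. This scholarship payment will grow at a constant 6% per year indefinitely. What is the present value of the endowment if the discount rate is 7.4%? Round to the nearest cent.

Growing perpetuity: P = D₁ / (r − g) = 3,390.0000 / (0.074 − 0.06) = 242,142.86

242142.86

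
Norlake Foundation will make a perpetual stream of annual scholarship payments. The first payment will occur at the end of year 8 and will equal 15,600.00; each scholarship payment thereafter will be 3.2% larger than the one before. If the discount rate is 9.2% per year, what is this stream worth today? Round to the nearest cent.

Value at end of year 7: C₁ / (r − g) = 15,600.00 / (0.092 − 0.032) = 260,000.0000
Discount to today: PV = 260,000.0000 / (1 + 0.092)^7 = 260,000.0000 / 1.851648 = 140,415.44

140415.44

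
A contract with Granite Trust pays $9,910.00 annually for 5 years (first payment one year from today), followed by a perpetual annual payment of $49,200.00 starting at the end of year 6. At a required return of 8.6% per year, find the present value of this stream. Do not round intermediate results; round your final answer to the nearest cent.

$417669.23

PV of 5-year annuity: $9,910.00 × [1 − (1+0.086)^−5] / 0.086 = 38949.85452
Perpetuity value at year 5: $49,200.00 / 0.086 = 572093.02326
PV of perpetuity: 572093.02326 / (1+0.086)^5 = 378719.37621
Total PV = 38949.85452 + 378719.37621 = 417669.23073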